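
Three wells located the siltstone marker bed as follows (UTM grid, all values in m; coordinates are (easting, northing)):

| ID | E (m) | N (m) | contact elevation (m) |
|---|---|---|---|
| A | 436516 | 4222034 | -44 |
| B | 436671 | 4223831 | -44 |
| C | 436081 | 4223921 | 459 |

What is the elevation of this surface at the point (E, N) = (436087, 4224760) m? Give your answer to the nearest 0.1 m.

Two edge vectors: A→B = (155, 1797, 0), A→C = (-435, 1887, 503).
Normal n = (A→B) × (A→C) = (903891, -77965, 1074180).
So ∂z/∂E = −n_x/n_z = −0.841470703 and ∂z/∂N = −n_y/n_z = 0.072580945.
Intercept c from A: -44 + 367315.43 − 306439.22 = 60832.21.
At (436087, 4224760): z = −366954.4 + 306637.1 + 60832.21 = 514.8 m.

514.8 m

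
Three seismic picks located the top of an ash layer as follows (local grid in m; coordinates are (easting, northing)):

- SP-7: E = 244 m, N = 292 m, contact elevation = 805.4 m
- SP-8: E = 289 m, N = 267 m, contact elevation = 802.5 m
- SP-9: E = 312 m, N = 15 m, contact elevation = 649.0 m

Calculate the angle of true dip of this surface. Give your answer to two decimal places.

Two edge vectors: SP-7→SP-8 = (45, -25, -2.9), SP-7→SP-9 = (68, -277, -156.4).
Normal n = (SP-7→SP-8) × (SP-7→SP-9) = (3106.7, 6840.8, -10765).
So ∂z/∂E = −n_x/n_z = 0.28859 and ∂z/∂N = −n_y/n_z = 0.63547.
Gradient magnitude |∇z| = √(a² + b²) = √(0.08329 + 0.40382) = 0.69793.
True dip = arctan(0.69793) = 34.91°, dipping toward SSW (azimuth ≈ 204°).

34.91°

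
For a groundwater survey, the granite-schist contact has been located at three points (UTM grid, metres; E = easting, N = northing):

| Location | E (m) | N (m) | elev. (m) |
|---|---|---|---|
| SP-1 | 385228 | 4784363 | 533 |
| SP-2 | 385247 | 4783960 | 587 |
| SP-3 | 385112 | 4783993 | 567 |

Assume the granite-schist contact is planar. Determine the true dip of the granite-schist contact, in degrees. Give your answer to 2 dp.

9.85°

Two edge vectors: SP-1→SP-2 = (19, -403, 54), SP-1→SP-3 = (-116, -370, 34).
Normal n = (SP-1→SP-2) × (SP-1→SP-3) = (6278, -6910, -53778).
So ∂z/∂E = −n_x/n_z = 0.11674 and ∂z/∂N = −n_y/n_z = −0.12849.
Gradient magnitude |∇z| = √(a² + b²) = √(0.01363 + 0.01651) = 0.17360.
True dip = arctan(0.17360) = 9.85°, dipping toward NW (azimuth ≈ 318°).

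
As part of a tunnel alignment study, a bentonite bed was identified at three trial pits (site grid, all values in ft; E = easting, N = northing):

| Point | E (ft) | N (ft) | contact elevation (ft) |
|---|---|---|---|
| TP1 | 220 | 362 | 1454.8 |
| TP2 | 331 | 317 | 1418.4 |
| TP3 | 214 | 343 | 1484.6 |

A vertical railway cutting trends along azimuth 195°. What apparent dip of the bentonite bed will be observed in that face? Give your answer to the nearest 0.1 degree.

Two edge vectors: TP1→TP2 = (111, -45, -36.4), TP1→TP3 = (-6, -19, 29.8).
Normal n = (TP1→TP2) × (TP1→TP3) = (-2032.6, -3089.4, -2379).
So ∂z/∂E = −n_x/n_z = −0.85439 and ∂z/∂N = −n_y/n_z = −1.29861.
Unit vector along 195° is (sin 195°, cos 195°) = (-0.2588, -0.9659).
Slope in that direction = a·(-0.2588) + b·(-0.9659) = 1.47550.
Apparent dip = arctan|1.47550| = 55.9° (true dip is 57.2°, so apparent ≤ true as expected).

55.9°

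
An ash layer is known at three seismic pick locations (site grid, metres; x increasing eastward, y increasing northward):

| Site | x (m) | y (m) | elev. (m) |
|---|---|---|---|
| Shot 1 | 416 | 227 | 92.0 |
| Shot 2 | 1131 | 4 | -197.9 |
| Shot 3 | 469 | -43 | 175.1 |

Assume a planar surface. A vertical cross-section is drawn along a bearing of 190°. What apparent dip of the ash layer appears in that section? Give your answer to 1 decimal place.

Two edge vectors: Shot 1→Shot 2 = (715, -223, -289.9), Shot 1→Shot 3 = (53, -270, 83.1).
Normal n = (Shot 1→Shot 2) × (Shot 1→Shot 3) = (-96804.3, -74781.2, -181231).
So ∂z/∂x = −n_x/n_z = −0.53415 and ∂z/∂y = −n_y/n_z = −0.41263.
Unit vector along 190° is (sin 190°, cos 190°) = (-0.1736, -0.9848).
Slope in that direction = a·(-0.1736) + b·(-0.9848) = 0.49911.
Apparent dip = arctan|0.49911| = 26.5° (true dip is 34.0°, so apparent ≤ true as expected).

26.5°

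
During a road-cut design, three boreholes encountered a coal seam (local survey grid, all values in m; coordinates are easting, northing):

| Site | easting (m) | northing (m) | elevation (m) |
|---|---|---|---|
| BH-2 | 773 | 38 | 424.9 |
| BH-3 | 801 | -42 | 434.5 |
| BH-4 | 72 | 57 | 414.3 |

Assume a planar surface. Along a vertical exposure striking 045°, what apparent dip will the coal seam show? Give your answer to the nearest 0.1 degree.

4.2°

Two edge vectors: BH-2→BH-3 = (28, -80, 9.6), BH-2→BH-4 = (-701, 19, -10.6).
Normal n = (BH-2→BH-3) × (BH-2→BH-4) = (665.6, -6432.8, -55548).
So ∂z/∂easting = −n_x/n_z = 0.01198 and ∂z/∂northing = −n_y/n_z = −0.11581.
Unit vector along 045° is (sin 45°, cos 45°) = (0.7071, 0.7071).
Slope in that direction = a·(0.7071) + b·(0.7071) = −0.07341.
Apparent dip = arctan|0.07341| = 4.2° (true dip is 6.6°, so apparent ≤ true as expected).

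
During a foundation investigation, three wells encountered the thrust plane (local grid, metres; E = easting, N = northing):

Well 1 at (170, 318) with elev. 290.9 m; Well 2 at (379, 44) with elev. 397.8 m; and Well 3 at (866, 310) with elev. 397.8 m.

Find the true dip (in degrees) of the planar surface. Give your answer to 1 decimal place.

Two edge vectors: Well 1→Well 2 = (209, -274, 106.9), Well 1→Well 3 = (696, -8, 106.9).
Normal n = (Well 1→Well 2) × (Well 1→Well 3) = (-28435.4, 52060.3, 189032).
So ∂z/∂E = −n_x/n_z = 0.15043 and ∂z/∂N = −n_y/n_z = −0.27540.
Gradient magnitude |∇z| = √(a² + b²) = √(0.02263 + 0.07585) = 0.31381.
True dip = arctan(0.31381) = 17.4°, dipping toward NNW (azimuth ≈ 331°).

17.4°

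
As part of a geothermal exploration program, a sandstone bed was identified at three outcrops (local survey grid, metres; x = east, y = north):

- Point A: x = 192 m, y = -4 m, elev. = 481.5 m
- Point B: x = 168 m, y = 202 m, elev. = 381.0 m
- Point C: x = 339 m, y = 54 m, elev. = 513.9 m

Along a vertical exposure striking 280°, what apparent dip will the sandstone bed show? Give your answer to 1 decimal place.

Let the plane be z = a·x + b·y + c.
Point B−Point A: −24a + 206b = −100.5;  Point C−Point A: 147a + 58b = 32.4.
Solving gives a = 0.39475, b = −0.44187.
Unit vector along 280° is (sin 280°, cos 280°) = (-0.9848, 0.1736).
Slope in that direction = a·(-0.9848) + b·(0.1736) = −0.46549.
Apparent dip = arctan|0.46549| = 25.0° (true dip is 30.6°, so apparent ≤ true as expected).

25.0°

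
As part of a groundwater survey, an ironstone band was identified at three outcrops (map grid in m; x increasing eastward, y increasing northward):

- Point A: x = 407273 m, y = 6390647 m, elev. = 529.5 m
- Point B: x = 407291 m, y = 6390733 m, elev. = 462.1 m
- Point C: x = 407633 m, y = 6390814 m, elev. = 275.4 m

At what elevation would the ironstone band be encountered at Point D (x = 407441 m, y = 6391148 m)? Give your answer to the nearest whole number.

Let the plane be z = a·x + b·y + c.
Point B−Point A: 18a + 86b = −67.4;  Point C−Point A: 360a + 167b = −254.1.
Solving gives a = −0.37907992, b = −0.70437862.
Then c = 529.5 − a·407273 − b·6390647 = 4656353.64.
At (407441, 6391148): z = −154452.7 − 4501788.0 + 4656353.64 = 112.9 m.

113 m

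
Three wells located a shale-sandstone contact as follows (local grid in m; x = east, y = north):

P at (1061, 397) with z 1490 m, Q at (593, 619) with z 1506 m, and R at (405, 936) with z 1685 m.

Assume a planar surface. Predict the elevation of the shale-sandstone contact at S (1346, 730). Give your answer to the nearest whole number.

1835 m

Two edge vectors: P→Q = (-468, 222, 16), P→R = (-656, 539, 195).
Normal n = (P→Q) × (P→R) = (34666, 80764, -106620).
So ∂z/∂x = −n_x/n_z = 0.32514 and ∂z/∂y = −n_y/n_z = 0.75749.
Intercept c from P: 1490 − 344.97 − 300.73 = 844.31.
At (1346, 730): z = 437.6 + 553.0 + 844.31 = 1834.9 m.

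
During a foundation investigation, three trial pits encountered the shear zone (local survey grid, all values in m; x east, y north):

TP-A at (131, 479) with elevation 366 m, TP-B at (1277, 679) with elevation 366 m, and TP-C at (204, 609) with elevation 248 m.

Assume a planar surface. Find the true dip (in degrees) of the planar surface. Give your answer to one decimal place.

45.6°

Let the plane be z = a·x + b·y + c.
TP-B−TP-A: 1146a + 200b = 0;  TP-C−TP-A: 73a + 130b = −118.
Solving gives a = 0.17562, b = −1.00631.
Gradient magnitude |∇z| = √(a² + b²) = √(0.03084 + 1.01266) = 1.02152.
True dip = arctan(1.02152) = 45.6°, dipping toward N (azimuth ≈ 350°).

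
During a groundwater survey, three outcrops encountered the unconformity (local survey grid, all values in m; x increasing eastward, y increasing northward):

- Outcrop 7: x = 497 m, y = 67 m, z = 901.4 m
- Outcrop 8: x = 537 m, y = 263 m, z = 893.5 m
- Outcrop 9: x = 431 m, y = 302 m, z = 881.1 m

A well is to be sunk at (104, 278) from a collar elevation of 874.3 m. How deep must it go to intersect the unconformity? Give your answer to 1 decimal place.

Let the plane be z = a·x + b·y + c.
Outcrop 8−Outcrop 7: 40a + 196b = −7.9;  Outcrop 9−Outcrop 7: −66a + 235b = −20.3.
Solving gives a = 0.09502, b = −0.05970.
Then c = 901.4 − a·497 − b·67 = 858.18.
At (104, 278): z_contact = 9.88 − 16.60 + 858.18 = 851.46 m.
Depth below ground = 874.3 − 851.46 = 22.8 m.

22.8 m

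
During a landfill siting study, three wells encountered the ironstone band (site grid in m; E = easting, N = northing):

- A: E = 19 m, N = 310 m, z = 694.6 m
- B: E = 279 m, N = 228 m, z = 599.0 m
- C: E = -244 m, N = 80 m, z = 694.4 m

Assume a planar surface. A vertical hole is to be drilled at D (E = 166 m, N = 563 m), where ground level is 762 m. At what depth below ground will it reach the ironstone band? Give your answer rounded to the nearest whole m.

Let the plane be z = a·E + b·N + c.
B−A: 260a − 82b = −95.6;  C−A: −263a − 230b = −0.2.
Solving gives a = −0.27003, b = 0.30965.
Then c = 694.6 − a·19 − b·310 = 603.74.
At (166, 563): z_contact = −44.8 + 174.3 + 603.74 = 733.2 m.
Depth below ground = 762 − 733.2 = 29 m.

29 m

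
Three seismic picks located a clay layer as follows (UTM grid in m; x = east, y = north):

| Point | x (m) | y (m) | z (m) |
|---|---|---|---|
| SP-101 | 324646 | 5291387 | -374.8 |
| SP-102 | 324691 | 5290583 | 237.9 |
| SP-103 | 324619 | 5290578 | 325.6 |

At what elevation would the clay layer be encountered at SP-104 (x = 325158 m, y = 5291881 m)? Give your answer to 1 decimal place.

Let the plane be z = a·x + b·y + c.
SP-102−SP-101: 45a − 804b = 612.7;  SP-103−SP-101: −27a − 809b = 700.4.
Solving gives a = −1.160623268, b = −0.827024934.
Then c = -374.8 − a·324646 − b·5291387 = 4752525.89.
At (325158, 5291881): z = −377385.9 − 4376517.5 + 4752525.89 = -1377.6 m.

-1377.6 m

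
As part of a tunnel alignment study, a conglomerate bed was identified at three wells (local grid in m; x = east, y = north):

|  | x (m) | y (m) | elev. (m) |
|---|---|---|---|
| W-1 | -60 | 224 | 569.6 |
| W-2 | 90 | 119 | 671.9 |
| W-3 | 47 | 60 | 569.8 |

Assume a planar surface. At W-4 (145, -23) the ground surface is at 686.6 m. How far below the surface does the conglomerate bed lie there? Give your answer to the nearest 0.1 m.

Two edge vectors: W-1→W-2 = (150, -105, 102.3), W-1→W-3 = (107, -164, 0.2).
Normal n = (W-1→W-2) × (W-1→W-3) = (16756.2, 10916.1, -13365).
So ∂z/∂x = −n_x/n_z = 1.25374 and ∂z/∂y = −n_y/n_z = 0.81677.
Intercept c from W-1: 569.6 + 75.22 − 182.96 = 461.87.
At (145, -23): z_contact = 181.79 − 18.79 + 461.87 = 624.87 m.
Depth below ground = 686.6 − 624.87 = 61.7 m.

61.7 m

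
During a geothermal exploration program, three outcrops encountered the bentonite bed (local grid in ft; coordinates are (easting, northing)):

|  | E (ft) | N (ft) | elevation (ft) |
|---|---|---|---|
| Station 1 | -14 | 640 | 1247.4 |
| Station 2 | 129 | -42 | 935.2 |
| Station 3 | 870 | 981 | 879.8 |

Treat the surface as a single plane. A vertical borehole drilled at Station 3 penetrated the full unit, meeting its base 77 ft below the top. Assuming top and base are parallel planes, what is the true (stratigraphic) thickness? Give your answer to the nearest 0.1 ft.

Let the plane be z = a·E + b·N + c.
Station 2−Station 1: 143a − 682b = −312.2;  Station 3−Station 1: 884a + 341b = −367.6.
Solving gives a = −0.54809, b = 0.34285.
|∇z| = √(a²+b²) = 0.64649, so dip δ = arctan(0.64649) = 32.88°.
True thickness = vertical thickness × cos δ = 77 × cos 32.88° = 64.7 ft.

64.7 ft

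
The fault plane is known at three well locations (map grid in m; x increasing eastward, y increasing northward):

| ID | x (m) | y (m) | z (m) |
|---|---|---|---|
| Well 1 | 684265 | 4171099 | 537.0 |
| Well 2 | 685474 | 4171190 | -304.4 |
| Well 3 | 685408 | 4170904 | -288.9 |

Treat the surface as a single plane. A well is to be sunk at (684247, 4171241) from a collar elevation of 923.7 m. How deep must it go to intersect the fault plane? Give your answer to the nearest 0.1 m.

358.6 m

Let the plane be z = a·x + b·y + c.
Well 2−Well 1: 1209a + 91b = −841.4;  Well 3−Well 1: 1143a − 195b = −825.9.
Solving gives a = −0.704097796, b = 0.108288303.
Then c = 537 − a·684265 − b·4171099 = 30645.25.
At (684247, 4171241): z_contact = −481776.80 + 451696.61 + 30645.25 = 565.05 m.
Depth below ground = 923.7 − 565.05 = 358.6 m.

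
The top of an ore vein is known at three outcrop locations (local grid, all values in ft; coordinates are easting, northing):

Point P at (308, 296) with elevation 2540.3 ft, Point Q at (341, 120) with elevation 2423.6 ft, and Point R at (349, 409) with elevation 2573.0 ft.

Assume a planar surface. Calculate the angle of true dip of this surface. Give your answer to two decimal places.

40.86°

Two edge vectors: Point P→Point Q = (33, -176, -116.7), Point P→Point R = (41, 113, 32.7).
Normal n = (Point P→Point Q) × (Point P→Point R) = (7431.9, -5863.8, 10945).
So ∂z/∂easting = −n_x/n_z = −0.67902 and ∂z/∂northing = −n_y/n_z = 0.53575.
Gradient magnitude |∇z| = √(a² + b²) = √(0.46107 + 0.28703) = 0.86493.
True dip = arctan(0.86493) = 40.86°, dipping toward SE (azimuth ≈ 128°).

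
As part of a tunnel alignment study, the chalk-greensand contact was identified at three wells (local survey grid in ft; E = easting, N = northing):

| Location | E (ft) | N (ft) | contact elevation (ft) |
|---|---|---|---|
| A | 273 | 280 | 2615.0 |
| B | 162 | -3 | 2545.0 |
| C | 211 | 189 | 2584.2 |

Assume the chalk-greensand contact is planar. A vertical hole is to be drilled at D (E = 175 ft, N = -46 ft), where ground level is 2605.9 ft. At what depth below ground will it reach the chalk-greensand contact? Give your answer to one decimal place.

62.1 ft

Let the plane be z = a·E + b·N + c.
B−A: −111a − 283b = −70;  C−A: −62a − 91b = −30.8.
Solving gives a = 0.31516, b = 0.12373.
Then c = 2615 − a·273 − b·280 = 2494.31.
At (175, -46): z_contact = 55.15 − 5.69 + 2494.31 = 2543.78 ft.
Depth below ground = 2605.9 − 2543.78 = 62.1 ft.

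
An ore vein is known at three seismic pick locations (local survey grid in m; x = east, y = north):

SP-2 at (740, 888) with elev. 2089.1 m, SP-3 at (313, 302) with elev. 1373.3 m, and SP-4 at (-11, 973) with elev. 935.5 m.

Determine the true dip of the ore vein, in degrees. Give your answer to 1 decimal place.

Two edge vectors: SP-2→SP-3 = (-427, -586, -715.8), SP-2→SP-4 = (-751, 85, -1153.6).
Normal n = (SP-2→SP-3) × (SP-2→SP-4) = (736852.6, 44978.6, -476381).
So ∂z/∂x = −n_x/n_z = 1.54677 and ∂z/∂y = −n_y/n_z = 0.09442.
Gradient magnitude |∇z| = √(a² + b²) = √(2.39250 + 0.00891) = 1.54965.
True dip = arctan(1.54965) = 57.2°, dipping toward W (azimuth ≈ 267°).

57.2°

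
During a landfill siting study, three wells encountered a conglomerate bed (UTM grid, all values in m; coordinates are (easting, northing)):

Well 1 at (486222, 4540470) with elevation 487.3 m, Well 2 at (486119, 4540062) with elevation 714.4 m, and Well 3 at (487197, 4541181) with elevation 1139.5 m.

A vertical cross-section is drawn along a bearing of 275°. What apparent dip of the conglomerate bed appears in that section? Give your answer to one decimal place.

Let the plane be z = a·E + b·N + c.
Well 2−Well 1: −103a − 408b = 227.1;  Well 3−Well 1: 975a + 711b = 652.2.
Solving gives a = 1.31734, b = −0.88918.
Unit vector along 275° is (sin 275°, cos 275°) = (-0.9962, 0.0872).
Slope in that direction = a·(-0.9962) + b·(0.0872) = −1.38983.
Apparent dip = arctan|1.38983| = 54.3° (true dip is 57.8°, so apparent ≤ true as expected).

54.3°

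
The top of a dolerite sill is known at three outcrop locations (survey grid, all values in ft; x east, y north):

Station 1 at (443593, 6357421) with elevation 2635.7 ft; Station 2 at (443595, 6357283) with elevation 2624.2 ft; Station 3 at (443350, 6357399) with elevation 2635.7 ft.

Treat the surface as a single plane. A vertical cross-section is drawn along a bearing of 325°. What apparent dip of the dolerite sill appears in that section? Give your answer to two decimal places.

4.15°

Let the plane be z = a·x + b·y + c.
Station 2−Station 1: 2a − 138b = −11.5;  Station 3−Station 1: −243a − 22b = 0.
Solving gives a = −0.00753, b = 0.08322.
Unit vector along 325° is (sin 325°, cos 325°) = (-0.5736, 0.8192).
Slope in that direction = a·(-0.5736) + b·(0.8192) = 0.07249.
Apparent dip = arctan|0.07249| = 4.15° (true dip is 4.8°, so apparent ≤ true as expected).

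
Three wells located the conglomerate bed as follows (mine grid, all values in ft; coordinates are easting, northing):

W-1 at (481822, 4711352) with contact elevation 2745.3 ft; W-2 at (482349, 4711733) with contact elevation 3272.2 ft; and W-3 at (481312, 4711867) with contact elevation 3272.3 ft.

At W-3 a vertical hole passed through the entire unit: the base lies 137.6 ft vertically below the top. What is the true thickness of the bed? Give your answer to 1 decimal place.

88.8 ft

Let the plane be z = a·easting + b·northing + c.
W-2−W-1: 527a + 381b = 526.9;  W-3−W-1: −510a + 515b = 527.
Solving gives a = 0.15152, b = 1.17335.
|∇z| = √(a²+b²) = 1.18310, so dip δ = arctan(1.18310) = 49.79°.
True thickness = vertical thickness × cos δ = 137.6 × cos 49.79° = 88.8 ft.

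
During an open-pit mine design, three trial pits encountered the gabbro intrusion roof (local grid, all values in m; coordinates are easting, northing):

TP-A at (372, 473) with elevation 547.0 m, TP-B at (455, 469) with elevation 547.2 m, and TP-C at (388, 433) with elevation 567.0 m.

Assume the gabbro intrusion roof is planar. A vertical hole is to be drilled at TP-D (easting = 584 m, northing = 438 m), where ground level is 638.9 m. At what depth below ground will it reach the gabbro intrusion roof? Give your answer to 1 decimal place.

Let the plane be z = a·easting + b·northing + c.
TP-B−TP-A: 83a − 4b = 0.2;  TP-C−TP-A: 16a − 40b = 20.
Solving gives a = −0.02211, b = −0.50885.
Then c = 547 − a·372 − b·473 = 795.91.
At (584, 438): z_contact = −12.91 − 222.87 + 795.91 = 560.12 m.
Depth below ground = 638.9 − 560.12 = 78.8 m.

78.8 m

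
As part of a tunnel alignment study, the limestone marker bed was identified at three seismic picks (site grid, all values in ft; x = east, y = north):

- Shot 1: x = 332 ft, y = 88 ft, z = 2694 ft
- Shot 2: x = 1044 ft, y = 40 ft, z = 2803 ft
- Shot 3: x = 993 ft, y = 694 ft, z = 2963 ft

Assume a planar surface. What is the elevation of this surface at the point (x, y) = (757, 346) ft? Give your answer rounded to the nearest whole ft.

2833 ft

Two edge vectors: Shot 1→Shot 2 = (712, -48, 109), Shot 1→Shot 3 = (661, 606, 269).
Normal n = (Shot 1→Shot 2) × (Shot 1→Shot 3) = (-78966, -119479, 463200).
So ∂z/∂x = −n_x/n_z = 0.17048 and ∂z/∂y = −n_y/n_z = 0.25794.
Intercept c from Shot 1: 2694 − 56.60 − 22.70 = 2614.70.
At (757, 346): z = 129.1 + 89.2 + 2614.70 = 2833.0 ft.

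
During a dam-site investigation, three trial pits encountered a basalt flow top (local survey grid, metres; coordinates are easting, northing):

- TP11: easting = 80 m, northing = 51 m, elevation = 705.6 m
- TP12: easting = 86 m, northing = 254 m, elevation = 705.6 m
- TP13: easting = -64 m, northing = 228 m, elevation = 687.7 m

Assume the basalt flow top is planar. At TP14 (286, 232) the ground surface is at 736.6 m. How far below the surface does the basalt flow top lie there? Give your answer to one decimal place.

6.9 m

Let the plane be z = a·easting + b·northing + c.
TP12−TP11: 6a + 203b = 0;  TP13−TP11: −144a + 177b = −17.9.
Solving gives a = 0.11995, b = −0.00355.
Then c = 705.6 − a·80 − b·51 = 696.18.
At (286, 232): z_contact = 34.31 − 0.82 + 696.18 = 729.67 m.
Depth below ground = 736.6 − 729.67 = 6.9 m.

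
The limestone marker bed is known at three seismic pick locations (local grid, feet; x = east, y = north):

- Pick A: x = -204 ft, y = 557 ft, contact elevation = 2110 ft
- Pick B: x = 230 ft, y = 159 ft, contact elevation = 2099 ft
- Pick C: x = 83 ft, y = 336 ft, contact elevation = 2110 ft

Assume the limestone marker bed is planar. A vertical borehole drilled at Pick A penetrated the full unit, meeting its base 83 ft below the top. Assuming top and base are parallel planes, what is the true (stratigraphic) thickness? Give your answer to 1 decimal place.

Let the plane be z = a·x + b·y + c.
Pick B−Pick A: 434a − 398b = −11;  Pick C−Pick A: 287a − 221b = 0.
Solving gives a = 0.13275, b = 0.17240.
|∇z| = √(a²+b²) = 0.21759, so dip δ = arctan(0.21759) = 12.28°.
True thickness = vertical thickness × cos δ = 83 × cos 12.28° = 81.1 ft.

81.1 ft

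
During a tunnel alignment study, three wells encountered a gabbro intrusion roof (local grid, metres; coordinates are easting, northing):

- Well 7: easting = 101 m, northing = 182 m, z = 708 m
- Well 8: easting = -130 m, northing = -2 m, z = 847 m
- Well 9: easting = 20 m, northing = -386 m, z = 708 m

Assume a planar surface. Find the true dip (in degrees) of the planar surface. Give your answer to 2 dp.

34.44°

Two edge vectors: Well 7→Well 8 = (-231, -184, 139), Well 7→Well 9 = (-81, -568, 0).
Normal n = (Well 7→Well 8) × (Well 7→Well 9) = (78952, -11259, 116304).
So ∂z/∂easting = −n_x/n_z = −0.67884 and ∂z/∂northing = −n_y/n_z = 0.09681.
Gradient magnitude |∇z| = √(a² + b²) = √(0.46083 + 0.00937) = 0.68571.
True dip = arctan(0.68571) = 34.44°, dipping toward E (azimuth ≈ 098°).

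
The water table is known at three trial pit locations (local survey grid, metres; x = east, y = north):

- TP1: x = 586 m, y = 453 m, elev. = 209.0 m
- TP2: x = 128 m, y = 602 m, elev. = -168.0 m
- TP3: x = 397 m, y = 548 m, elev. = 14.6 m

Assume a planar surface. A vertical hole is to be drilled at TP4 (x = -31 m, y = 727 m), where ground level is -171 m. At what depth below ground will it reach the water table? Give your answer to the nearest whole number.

Let the plane be z = a·x + b·y + c.
TP2−TP1: −458a + 149b = −377;  TP3−TP1: −189a + 95b = −194.4.
Solving gives a = 0.44624, b = −1.15852.
Then c = 209 − a·586 − b·453 = 472.31.
At (-31, 727): z_contact = −13.8 − 842.2 + 472.31 = -383.8 m.
Depth below ground = -171 − (-383.8) = 213 m.

213 m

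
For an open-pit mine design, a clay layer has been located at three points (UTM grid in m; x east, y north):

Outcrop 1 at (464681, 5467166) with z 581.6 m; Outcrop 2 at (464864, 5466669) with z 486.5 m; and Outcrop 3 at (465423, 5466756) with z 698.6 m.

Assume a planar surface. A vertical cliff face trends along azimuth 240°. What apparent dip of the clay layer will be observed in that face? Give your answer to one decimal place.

23.9°

Two edge vectors: Outcrop 1→Outcrop 2 = (183, -497, -95.1), Outcrop 1→Outcrop 3 = (742, -410, 117).
Normal n = (Outcrop 1→Outcrop 2) × (Outcrop 1→Outcrop 3) = (-97140, -91975.2, 293744).
So ∂z/∂x = −n_x/n_z = 0.33070 and ∂z/∂y = −n_y/n_z = 0.31311.
Unit vector along 240° is (sin 240°, cos 240°) = (-0.8660, -0.5000).
Slope in that direction = a·(-0.8660) + b·(-0.5000) = −0.44295.
Apparent dip = arctan|0.44295| = 23.9° (true dip is 24.5°, so apparent ≤ true as expected).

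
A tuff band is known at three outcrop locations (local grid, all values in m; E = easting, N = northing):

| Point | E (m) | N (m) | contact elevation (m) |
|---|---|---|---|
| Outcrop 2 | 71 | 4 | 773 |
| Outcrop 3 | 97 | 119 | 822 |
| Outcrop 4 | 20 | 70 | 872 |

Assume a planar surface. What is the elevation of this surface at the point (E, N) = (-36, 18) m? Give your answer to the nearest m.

Two edge vectors: Outcrop 2→Outcrop 3 = (26, 115, 49), Outcrop 2→Outcrop 4 = (-51, 66, 99).
Normal n = (Outcrop 2→Outcrop 3) × (Outcrop 2→Outcrop 4) = (8151, -5073, 7581).
So ∂z/∂E = −n_x/n_z = −1.07519 and ∂z/∂N = −n_y/n_z = 0.66917.
Intercept c from Outcrop 2: 773 + 76.34 − 2.68 = 846.66.
At (-36, 18): z = 38.7 + 12.0 + 846.66 = 897.4 m.

897 m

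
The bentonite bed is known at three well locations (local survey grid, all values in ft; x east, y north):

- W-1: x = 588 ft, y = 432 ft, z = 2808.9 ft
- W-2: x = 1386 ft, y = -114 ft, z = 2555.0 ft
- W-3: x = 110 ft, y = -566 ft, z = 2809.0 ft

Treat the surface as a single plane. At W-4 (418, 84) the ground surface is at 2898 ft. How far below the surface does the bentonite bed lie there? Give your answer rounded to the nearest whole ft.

Two edge vectors: W-1→W-2 = (798, -546, -253.9), W-1→W-3 = (-478, -998, 0.1).
Normal n = (W-1→W-2) × (W-1→W-3) = (-253446.8, 121284.4, -1057392).
So ∂z/∂x = −n_x/n_z = −0.23969 and ∂z/∂y = −n_y/n_z = 0.11470.
Intercept c from W-1: 2808.9 + 140.94 − 49.55 = 2900.29.
At (418, 84): z_contact = −100.2 + 9.6 + 2900.29 = 2809.7 ft.
Depth below ground = 2898 − 2809.7 = 88 ft.

88 ft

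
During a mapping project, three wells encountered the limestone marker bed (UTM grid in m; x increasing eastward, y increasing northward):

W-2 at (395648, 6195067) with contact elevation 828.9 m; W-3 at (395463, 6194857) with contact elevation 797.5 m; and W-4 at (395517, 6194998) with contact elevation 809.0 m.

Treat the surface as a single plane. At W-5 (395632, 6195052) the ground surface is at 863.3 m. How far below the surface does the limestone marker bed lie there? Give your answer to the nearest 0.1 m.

Two edge vectors: W-2→W-3 = (-185, -210, -31.4), W-2→W-4 = (-131, -69, -19.9).
Normal n = (W-2→W-3) × (W-2→W-4) = (2012.4, 431.9, -14745).
So ∂z/∂x = −n_x/n_z = 0.136480163 and ∂z/∂y = −n_y/n_z = 0.029291285.
Intercept c from W-2: 828.9 − 53998.10 − 181461.47 = −234630.68.
At (395632, 6195052): z_contact = 53995.92 + 181461.03 − 234630.68 = 826.28 m.
Depth below ground = 863.3 − 826.28 = 37.0 m.

37.0 m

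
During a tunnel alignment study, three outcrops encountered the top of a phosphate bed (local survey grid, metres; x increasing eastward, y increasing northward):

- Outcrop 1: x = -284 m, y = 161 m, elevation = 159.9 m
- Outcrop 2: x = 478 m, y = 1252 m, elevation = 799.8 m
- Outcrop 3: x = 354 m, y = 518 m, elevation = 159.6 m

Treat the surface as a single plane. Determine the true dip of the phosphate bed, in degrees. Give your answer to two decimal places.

47.83°

Two edge vectors: Outcrop 1→Outcrop 2 = (762, 1091, 639.9), Outcrop 1→Outcrop 3 = (638, 357, -0.3).
Normal n = (Outcrop 1→Outcrop 2) × (Outcrop 1→Outcrop 3) = (-228771.6, 408484.8, -424024).
So ∂z/∂x = −n_x/n_z = −0.53953 and ∂z/∂y = −n_y/n_z = 0.96335.
Gradient magnitude |∇z| = √(a² + b²) = √(0.29109 + 0.92805) = 1.10415.
True dip = arctan(1.10415) = 47.83°, dipping toward SSE (azimuth ≈ 151°).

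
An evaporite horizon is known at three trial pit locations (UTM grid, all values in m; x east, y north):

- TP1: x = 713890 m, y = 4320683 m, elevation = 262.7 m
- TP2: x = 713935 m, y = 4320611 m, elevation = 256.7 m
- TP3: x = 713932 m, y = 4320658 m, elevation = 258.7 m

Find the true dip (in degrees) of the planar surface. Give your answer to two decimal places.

Let the plane be z = a·x + b·y + c.
TP2−TP1: 45a − 72b = −6;  TP3−TP1: 42a − 25b = −4.
Solving gives a = −0.07267, b = 0.03791.
Gradient magnitude |∇z| = √(a² + b²) = √(0.00528 + 0.00144) = 0.08197.
True dip = arctan(0.08197) = 4.69°, dipping toward ESE (azimuth ≈ 118°).

4.69°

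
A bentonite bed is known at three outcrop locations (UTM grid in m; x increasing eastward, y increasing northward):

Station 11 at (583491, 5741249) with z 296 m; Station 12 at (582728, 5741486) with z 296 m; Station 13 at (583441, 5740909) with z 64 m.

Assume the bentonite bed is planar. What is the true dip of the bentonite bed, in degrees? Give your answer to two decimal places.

34.34°

Let the plane be z = a·x + b·y + c.
Station 12−Station 11: −763a + 237b = 0;  Station 13−Station 11: −50a − 340b = −232.
Solving gives a = 0.20269, b = 0.65255.
Gradient magnitude |∇z| = √(a² + b²) = √(0.04108 + 0.42582) = 0.68330.
True dip = arctan(0.68330) = 34.34°, dipping toward SSW (azimuth ≈ 197°).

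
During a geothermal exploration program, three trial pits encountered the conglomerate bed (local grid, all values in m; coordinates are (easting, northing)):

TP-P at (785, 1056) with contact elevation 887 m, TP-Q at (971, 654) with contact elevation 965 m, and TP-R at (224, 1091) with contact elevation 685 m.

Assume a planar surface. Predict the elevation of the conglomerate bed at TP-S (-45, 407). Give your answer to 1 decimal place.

607.9 m

Two edge vectors: TP-P→TP-Q = (186, -402, 78), TP-P→TP-R = (-561, 35, -202).
Normal n = (TP-P→TP-Q) × (TP-P→TP-R) = (78474, -6186, -219012).
So ∂z/∂E = −n_x/n_z = 0.358309 and ∂z/∂N = −n_y/n_z = −0.028245.
Intercept c from TP-P: 887 − 281.27 + 29.83 = 635.55.
At (-45, 407): z = −16.1 − 11.5 + 635.55 = 607.9 m.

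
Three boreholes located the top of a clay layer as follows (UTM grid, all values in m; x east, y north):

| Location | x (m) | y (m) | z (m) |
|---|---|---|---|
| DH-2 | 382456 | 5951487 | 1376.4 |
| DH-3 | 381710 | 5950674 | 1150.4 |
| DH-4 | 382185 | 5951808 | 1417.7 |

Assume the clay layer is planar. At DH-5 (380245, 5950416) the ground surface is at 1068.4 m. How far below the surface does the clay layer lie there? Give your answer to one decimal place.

93.8 m

Two edge vectors: DH-2→DH-3 = (-746, -813, -226), DH-2→DH-4 = (-271, 321, 41.3).
Normal n = (DH-2→DH-3) × (DH-2→DH-4) = (38969.1, 92055.8, -459789).
So ∂z/∂x = −n_x/n_z = 0.084754311 and ∂z/∂y = −n_y/n_z = 0.200213141.
Intercept c from DH-2: 1376.4 − 32414.79 − 1191565.91 = −1222604.30.
At (380245, 5950416): z_contact = 32227.40 + 1191351.48 − 1222604.30 = 974.58 m.
Depth below ground = 1068.4 − 974.58 = 93.8 m.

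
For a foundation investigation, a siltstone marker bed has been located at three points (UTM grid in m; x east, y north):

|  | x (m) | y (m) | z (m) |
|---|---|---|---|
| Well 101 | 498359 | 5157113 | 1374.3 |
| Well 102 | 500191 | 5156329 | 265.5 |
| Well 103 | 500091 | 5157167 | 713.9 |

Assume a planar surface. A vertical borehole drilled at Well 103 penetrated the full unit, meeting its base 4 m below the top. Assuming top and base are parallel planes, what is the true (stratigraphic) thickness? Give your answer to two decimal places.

Two edge vectors: Well 101→Well 102 = (1832, -784, -1108.8), Well 101→Well 103 = (1732, 54, -660.4).
Normal n = (Well 101→Well 102) × (Well 101→Well 103) = (577628.8, -710588.8, 1456816).
So ∂z/∂x = −n_x/n_z = −0.39650 and ∂z/∂y = −n_y/n_z = 0.48777.
|∇z| = √(a²+b²) = 0.62859, so dip δ = arctan(0.62859) = 32.15°.
True thickness = vertical thickness × cos δ = 4 × cos 32.15° = 3.39 m.

3.39 m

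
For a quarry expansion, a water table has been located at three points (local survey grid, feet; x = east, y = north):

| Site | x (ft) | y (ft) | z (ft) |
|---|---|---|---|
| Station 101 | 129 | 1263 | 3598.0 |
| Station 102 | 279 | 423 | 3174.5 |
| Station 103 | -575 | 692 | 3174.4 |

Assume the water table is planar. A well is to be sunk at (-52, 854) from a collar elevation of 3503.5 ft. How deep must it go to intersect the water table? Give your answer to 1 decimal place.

Two edge vectors: Station 101→Station 102 = (150, -840, -423.5), Station 101→Station 103 = (-704, -571, -423.6).
Normal n = (Station 101→Station 102) × (Station 101→Station 103) = (114005.5, 361684, -677010).
So ∂z/∂x = −n_x/n_z = 0.168396 and ∂z/∂y = −n_y/n_z = 0.534237.
Intercept c from Station 101: 3598 − 21.72 − 674.74 = 2901.54.
At (-52, 854): z_contact = −8.76 + 456.24 + 2901.54 = 3349.02 ft.
Depth below ground = 3503.5 − 3349.02 = 154.5 ft.

154.5 ft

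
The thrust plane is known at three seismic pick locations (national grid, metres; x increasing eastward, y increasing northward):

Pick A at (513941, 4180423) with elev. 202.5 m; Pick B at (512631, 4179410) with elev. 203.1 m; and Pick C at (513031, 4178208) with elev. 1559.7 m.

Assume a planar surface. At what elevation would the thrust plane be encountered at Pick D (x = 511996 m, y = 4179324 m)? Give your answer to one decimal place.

-160.2 m

Let the plane be z = a·x + b·y + c.
Pick B−Pick A: −1310a − 1013b = 0.6;  Pick C−Pick A: −910a − 2215b = 1357.2.
Solving gives a = 0.693757311, b = −0.897751311.
Then c = 202.5 − a·513941 − b·4180423 = 3396632.40.
At (511996, 4179324): z = 355201.0 − 3751993.6 + 3396632.40 = -160.2 m.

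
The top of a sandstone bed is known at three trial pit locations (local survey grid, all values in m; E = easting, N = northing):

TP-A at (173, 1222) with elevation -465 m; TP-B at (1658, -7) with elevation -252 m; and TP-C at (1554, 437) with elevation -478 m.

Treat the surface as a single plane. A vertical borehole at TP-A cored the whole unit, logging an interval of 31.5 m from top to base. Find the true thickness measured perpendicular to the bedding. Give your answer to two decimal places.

Let the plane be z = a·E + b·N + c.
TP-B−TP-A: 1485a − 1229b = 213;  TP-C−TP-A: 1381a − 785b = −13.
Solving gives a = −0.34464, b = −0.58973.
|∇z| = √(a²+b²) = 0.68305, so dip δ = arctan(0.68305) = 34.34°.
True thickness = vertical thickness × cos δ = 31.5 × cos 34.34° = 26.01 m.

26.01 m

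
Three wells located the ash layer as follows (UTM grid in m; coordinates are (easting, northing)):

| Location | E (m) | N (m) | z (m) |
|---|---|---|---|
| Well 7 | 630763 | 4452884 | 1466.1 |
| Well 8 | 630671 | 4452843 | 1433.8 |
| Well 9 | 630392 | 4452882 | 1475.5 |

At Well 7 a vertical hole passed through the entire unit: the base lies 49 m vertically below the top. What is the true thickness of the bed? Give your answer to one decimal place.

37.2 m

Two edge vectors: Well 7→Well 8 = (-92, -41, -32.3), Well 7→Well 9 = (-371, -2, 9.4).
Normal n = (Well 7→Well 8) × (Well 7→Well 9) = (-450, 12848.1, -15027).
So ∂z/∂E = −n_x/n_z = −0.02995 and ∂z/∂N = −n_y/n_z = 0.85500.
|∇z| = √(a²+b²) = 0.85553, so dip δ = arctan(0.85553) = 40.55°.
True thickness = vertical thickness × cos δ = 49 × cos 40.55° = 37.2 m.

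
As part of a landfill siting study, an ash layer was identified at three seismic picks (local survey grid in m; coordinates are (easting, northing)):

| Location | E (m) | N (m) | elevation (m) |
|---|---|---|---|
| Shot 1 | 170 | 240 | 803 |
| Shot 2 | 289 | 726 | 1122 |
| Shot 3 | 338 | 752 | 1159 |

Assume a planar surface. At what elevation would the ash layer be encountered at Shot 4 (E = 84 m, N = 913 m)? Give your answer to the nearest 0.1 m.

1127.5 m

Two edge vectors: Shot 1→Shot 2 = (119, 486, 319), Shot 1→Shot 3 = (168, 512, 356).
Normal n = (Shot 1→Shot 2) × (Shot 1→Shot 3) = (9688, 11228, -20720).
So ∂z/∂E = −n_x/n_z = 0.46757 and ∂z/∂N = −n_y/n_z = 0.54189.
Intercept c from Shot 1: 803 − 79.49 − 130.05 = 593.46.
At (84, 913): z = 39.3 + 494.7 + 593.46 = 1127.5 m.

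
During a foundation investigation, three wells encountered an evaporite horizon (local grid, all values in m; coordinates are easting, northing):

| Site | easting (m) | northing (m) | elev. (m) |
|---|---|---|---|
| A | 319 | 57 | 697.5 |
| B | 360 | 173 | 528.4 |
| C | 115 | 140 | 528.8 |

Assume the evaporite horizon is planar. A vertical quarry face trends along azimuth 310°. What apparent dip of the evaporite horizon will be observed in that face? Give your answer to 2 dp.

48.75°

Two edge vectors: A→B = (41, 116, -169.1), A→C = (-204, 83, -168.7).
Normal n = (A→B) × (A→C) = (-5533.9, 41413.1, 27067).
So ∂z/∂easting = −n_x/n_z = 0.20445 and ∂z/∂northing = −n_y/n_z = −1.53002.
Unit vector along 310° is (sin 310°, cos 310°) = (-0.7660, 0.6428).
Slope in that direction = a·(-0.7660) + b·(0.6428) = −1.14010.
Apparent dip = arctan|1.14010| = 48.75° (true dip is 57.1°, so apparent ≤ true as expected).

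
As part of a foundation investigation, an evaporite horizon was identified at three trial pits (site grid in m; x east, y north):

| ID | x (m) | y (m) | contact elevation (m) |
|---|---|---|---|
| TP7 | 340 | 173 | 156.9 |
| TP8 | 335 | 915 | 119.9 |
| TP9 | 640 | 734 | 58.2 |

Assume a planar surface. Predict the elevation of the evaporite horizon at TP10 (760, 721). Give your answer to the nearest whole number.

Two edge vectors: TP7→TP8 = (-5, 742, -37), TP7→TP9 = (300, 561, -98.7).
Normal n = (TP7→TP8) × (TP7→TP9) = (-52478.4, -11593.5, -225405).
So ∂z/∂x = −n_x/n_z = −0.23282 and ∂z/∂y = −n_y/n_z = −0.05143.
Intercept c from TP7: 156.9 + 79.16 + 8.90 = 244.96.
At (760, 721): z = −176.9 − 37.1 + 244.96 = 30.9 m.

31 m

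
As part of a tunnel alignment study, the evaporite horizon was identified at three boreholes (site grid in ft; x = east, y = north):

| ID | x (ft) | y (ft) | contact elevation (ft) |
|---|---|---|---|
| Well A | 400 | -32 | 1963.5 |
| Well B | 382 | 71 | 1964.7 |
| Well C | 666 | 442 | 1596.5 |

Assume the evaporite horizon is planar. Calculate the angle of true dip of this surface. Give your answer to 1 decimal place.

47.3°

Let the plane be z = a·x + b·y + c.
Well B−Well A: −18a + 103b = 1.2;  Well C−Well A: 266a + 474b = −367.
Solving gives a = −1.06790, b = −0.17497.
Gradient magnitude |∇z| = √(a² + b²) = √(1.14042 + 0.03062) = 1.08214.
True dip = arctan(1.08214) = 47.3°, dipping toward E (azimuth ≈ 081°).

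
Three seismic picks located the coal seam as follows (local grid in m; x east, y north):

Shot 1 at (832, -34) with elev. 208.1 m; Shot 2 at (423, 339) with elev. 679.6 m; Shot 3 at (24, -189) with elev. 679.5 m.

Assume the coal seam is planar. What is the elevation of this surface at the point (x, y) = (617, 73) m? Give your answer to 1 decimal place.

410.0 m

Two edge vectors: Shot 1→Shot 2 = (-409, 373, 471.5), Shot 1→Shot 3 = (-808, -155, 471.4).
Normal n = (Shot 1→Shot 2) × (Shot 1→Shot 3) = (248914.7, -188169.4, 364779).
So ∂z/∂x = −n_x/n_z = −0.68237 and ∂z/∂y = −n_y/n_z = 0.51584.
Intercept c from Shot 1: 208.1 + 567.73 + 17.54 = 793.37.
At (617, 73): z = −421.0 + 37.7 + 793.37 = 410.0 m.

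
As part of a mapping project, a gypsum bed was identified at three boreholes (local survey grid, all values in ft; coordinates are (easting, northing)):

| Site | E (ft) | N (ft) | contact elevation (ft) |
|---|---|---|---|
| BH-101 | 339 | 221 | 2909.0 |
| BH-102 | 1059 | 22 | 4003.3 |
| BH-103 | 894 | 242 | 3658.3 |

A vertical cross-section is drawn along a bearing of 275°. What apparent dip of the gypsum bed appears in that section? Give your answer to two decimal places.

Let the plane be z = a·E + b·N + c.
BH-102−BH-101: 720a − 199b = 1094.3;  BH-103−BH-101: 555a + 21b = 749.3.
Solving gives a = 1.37053, b = −0.54028.
Unit vector along 275° is (sin 275°, cos 275°) = (-0.9962, 0.0872).
Slope in that direction = a·(-0.9962) + b·(0.0872) = −1.41241.
Apparent dip = arctan|1.41241| = 54.70° (true dip is 55.8°, so apparent ≤ true as expected).

54.70°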